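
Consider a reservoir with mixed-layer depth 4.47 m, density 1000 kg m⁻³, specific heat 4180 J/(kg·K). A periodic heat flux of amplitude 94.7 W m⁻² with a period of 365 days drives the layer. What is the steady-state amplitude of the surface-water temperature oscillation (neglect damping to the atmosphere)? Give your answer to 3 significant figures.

25.4 K

Areal heat capacity C = ρ c_p D = 1000 × 4180 × 4.47 = 1.87×10^7 J/(m²·K).
Angular frequency ω = 2π / T = 2π / 3.15×10^7 s = 1.99×10^-7 s⁻¹.
Cω = 1.87×10^7 × 1.99×10^-7 = 3.72 W/(m²·K).
Amplitude A = F₀ / (Cω) = 94.7 / 3.72 = 25.4 K.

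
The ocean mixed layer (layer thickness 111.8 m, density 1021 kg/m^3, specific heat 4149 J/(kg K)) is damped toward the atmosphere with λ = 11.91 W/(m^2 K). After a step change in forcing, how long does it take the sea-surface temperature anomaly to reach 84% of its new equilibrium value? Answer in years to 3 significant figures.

2.31 years

Areal heat capacity C = ρ c_p D = 1021 × 4149 × 111.8 = 4.74×10^8 J/(m^2 K).
τ = C / λ = 4.74×10^8 / 11.91 = 3.98×10^7 s.
Fraction reached: 1 − e^(−t/τ) = 0.84 ⇒ t = −τ ln(1 − 0.84) = τ × 1.83.
t = 7.29×10^7 s = 2.31 years.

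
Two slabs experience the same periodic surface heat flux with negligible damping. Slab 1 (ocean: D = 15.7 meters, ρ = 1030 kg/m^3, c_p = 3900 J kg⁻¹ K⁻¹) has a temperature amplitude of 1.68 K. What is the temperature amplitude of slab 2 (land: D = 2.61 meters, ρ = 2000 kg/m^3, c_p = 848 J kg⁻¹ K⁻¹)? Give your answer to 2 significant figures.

24 K

C_ocean = 6.31×10^7 J/(m²·K); C_land = 4.43×10^6 J/(m²·K).
A ∝ 1/C ⇒ A_land = A_ocean × C_ocean/C_land = 1.68 × 14.2 = 23.9 K.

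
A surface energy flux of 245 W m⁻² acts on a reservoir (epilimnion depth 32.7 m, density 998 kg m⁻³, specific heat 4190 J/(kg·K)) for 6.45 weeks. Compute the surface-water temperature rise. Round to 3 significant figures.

Areal heat capacity C = ρ c_p D = 998 × 4190 × 32.7 = 1.37×10^8 J/(m^2 K).
Net heat input Q = F Δt = 245 × (6.45 weeks × 6.048×10^5 s/week) = 9.56×10^8 J/m².
ΔT = Q / C = 9.56×10^8 / 1.37×10^8 = 6.99 K.

6.99 K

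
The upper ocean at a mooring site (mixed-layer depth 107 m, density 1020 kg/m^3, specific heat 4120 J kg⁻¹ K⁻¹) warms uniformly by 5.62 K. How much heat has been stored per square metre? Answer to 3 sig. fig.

Areal heat capacity C = ρ c_p D = 1020 × 4120 × 107 = 4.50×10^8 J/(m^2 K).
ΔQ = C ΔT = 4.50×10^8 × 5.62 = 2.53×10^9 J/m².

2.53×10^9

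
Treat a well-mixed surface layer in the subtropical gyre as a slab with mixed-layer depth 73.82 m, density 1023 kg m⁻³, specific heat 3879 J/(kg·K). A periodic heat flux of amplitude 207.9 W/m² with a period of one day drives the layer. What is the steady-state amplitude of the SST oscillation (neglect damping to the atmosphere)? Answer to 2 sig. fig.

Areal heat capacity C = ρ c_p D = 1023 × 3879 × 73.82 = 2.93×10^8 J/(m^2 K).
Angular frequency ω = 2π / T = 2π / 86400 s = 7.27×10^-5 s⁻¹.
Cω = 2.93×10^8 × 7.27×10^-5 = 21300 W/(m²·K).
Amplitude A = F₀ / (Cω) = 207.9 / 21300 = 0.00976 K.

0.0098 K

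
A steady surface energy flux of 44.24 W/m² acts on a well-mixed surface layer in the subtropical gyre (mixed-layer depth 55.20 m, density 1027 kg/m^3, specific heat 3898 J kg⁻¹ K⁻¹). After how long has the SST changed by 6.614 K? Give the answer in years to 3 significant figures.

1.05 years

Areal heat capacity C = ρ c_p D = 1027 × 3898 × 55.20 = 2.21×10^8 J/(m^2 K).
Time required: Δt = C ΔT / F = 2.21×10^8 × 6.614 / 44.24 = 3.30×10^7 s.
In years: 3.30×10^7 s / (3.156×10^7 s/year) = 1.05 years.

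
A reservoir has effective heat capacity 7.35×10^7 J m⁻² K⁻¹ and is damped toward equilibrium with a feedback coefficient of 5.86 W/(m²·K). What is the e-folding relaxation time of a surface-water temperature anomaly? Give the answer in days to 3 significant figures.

145 days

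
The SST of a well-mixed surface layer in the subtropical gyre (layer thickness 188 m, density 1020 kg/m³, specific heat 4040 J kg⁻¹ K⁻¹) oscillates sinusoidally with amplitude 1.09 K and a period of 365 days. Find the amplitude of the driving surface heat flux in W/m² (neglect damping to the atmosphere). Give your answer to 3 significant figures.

168

Areal heat capacity C = ρ c_p D = 1020 × 4040 × 188 = 7.75×10^8 J m⁻² K⁻¹.
ω = 2π / 3.15×10^7 s = 1.99×10^-7 s⁻¹.
Cω = 7.75×10^8 × 1.99×10^-7 = 154 W/(m²·K).
F₀ = A × Cω = 1.09 × 154 = 168 W/m².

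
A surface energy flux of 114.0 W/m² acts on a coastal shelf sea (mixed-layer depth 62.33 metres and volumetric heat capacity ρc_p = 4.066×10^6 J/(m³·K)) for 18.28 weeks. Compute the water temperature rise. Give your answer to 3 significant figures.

4.97 K

Areal heat capacity C = ρc_p × D = 4.066×10^6 × 62.33 = 2.53×10^8 J m⁻² K⁻¹.
Net heat input Q = F Δt = 114.0 × (18.28 weeks × 6.048×10^5 s/week) = 1.26×10^9 J/m².
ΔT = Q / C = 1.26×10^9 / 2.53×10^8 = 4.97 K.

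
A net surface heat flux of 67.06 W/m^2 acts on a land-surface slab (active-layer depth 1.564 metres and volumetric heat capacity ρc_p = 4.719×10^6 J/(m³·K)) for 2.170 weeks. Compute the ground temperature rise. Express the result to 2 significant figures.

12 K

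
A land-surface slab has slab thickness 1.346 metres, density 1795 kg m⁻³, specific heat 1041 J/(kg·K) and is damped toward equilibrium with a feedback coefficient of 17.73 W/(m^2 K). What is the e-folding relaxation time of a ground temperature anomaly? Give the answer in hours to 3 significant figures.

39.4 hours

Areal heat capacity C = ρ c_p D = 1795 × 1041 × 1.346 = 2.52×10^6 J/(m²·K).
Relaxation time τ = C / λ = 2.52×10^6 / 17.73 = 1.42×10^5 s.
In hours: 1.42×10^5 s / (3600 s/hour) = 39.4 hours.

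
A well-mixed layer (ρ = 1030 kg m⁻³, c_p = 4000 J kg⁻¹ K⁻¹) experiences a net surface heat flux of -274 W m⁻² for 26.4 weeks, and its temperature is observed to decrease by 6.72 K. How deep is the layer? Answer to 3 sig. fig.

Heat input Q = F Δt = -274 × 1.60×10^7 s = -4.37×10^9 J/m².
Required areal heat capacity C = Q / ΔT = 6.51×10^8 J/(m²·K).
Depth D = C / (ρ c_p) = 6.51×10^8 / (1030 × 4000) = 158 m.

158 m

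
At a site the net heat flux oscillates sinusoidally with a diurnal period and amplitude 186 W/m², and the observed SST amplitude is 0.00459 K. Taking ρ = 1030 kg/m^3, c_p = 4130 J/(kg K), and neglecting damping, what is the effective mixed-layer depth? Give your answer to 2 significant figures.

ω = 2π / 86400 s = 7.27×10^-5 s⁻¹.
Required C = F₀ / (A ω) = 186 / (0.00459 × 7.27×10^-5) = 5.57×10^8 J/(m²·K).
D = C / (ρ c_p) = 5.57×10^8 / (1030 × 4130) = 131 m.

130 m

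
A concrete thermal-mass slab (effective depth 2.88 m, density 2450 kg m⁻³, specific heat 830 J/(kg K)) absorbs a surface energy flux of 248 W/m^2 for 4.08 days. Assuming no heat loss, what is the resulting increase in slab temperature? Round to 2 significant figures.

15 K

Areal heat capacity C = ρ c_p D = 2450 × 830 × 2.88 = 5.86×10^6 J/(m²·K).
Net heat input Q = F Δt = 248 × (4.08 days × 86400 s/day) = 8.74×10^7 J/m².
ΔT = Q / C = 8.74×10^7 / 5.86×10^6 = 14.9 K.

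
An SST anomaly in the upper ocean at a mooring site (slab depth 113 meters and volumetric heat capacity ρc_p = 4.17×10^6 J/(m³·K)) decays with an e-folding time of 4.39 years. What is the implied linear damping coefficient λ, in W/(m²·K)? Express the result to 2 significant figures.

3.4

Areal heat capacity C = ρc_p × D = 4.17×10^6 × 113 = 4.71×10^8 J m⁻² K⁻¹.
τ = 4.39 years = 1.39×10^8 s.
λ = C / τ = 4.71×10^8 / 1.39×10^8 = 3.40 W/(m²·K).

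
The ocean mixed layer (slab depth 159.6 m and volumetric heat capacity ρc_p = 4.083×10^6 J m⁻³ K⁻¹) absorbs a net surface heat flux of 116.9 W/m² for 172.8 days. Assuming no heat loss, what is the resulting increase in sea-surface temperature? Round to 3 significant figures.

2.68 K

Areal heat capacity C = ρc_p × D = 4.083×10^6 × 159.6 = 6.52×10^8 J m⁻² K⁻¹.
Net heat input Q = F Δt = 116.9 × (172.8 days × 86400 s/day) = 1.75×10^9 J/m².
ΔT = Q / C = 1.75×10^9 / 6.52×10^8 = 2.68 K.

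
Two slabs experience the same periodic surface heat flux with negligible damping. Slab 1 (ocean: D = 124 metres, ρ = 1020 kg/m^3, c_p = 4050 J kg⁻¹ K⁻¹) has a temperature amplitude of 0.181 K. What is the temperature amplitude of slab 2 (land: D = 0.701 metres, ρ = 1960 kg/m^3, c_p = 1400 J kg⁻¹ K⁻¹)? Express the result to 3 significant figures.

48.2 K

C_ocean = 5.12×10^8 J/(m²·K); C_land = 1.92×10^6 J/(m²·K).
A ∝ 1/C ⇒ A_land = A_ocean × C_ocean/C_land = 0.181 × 266 = 48.2 K.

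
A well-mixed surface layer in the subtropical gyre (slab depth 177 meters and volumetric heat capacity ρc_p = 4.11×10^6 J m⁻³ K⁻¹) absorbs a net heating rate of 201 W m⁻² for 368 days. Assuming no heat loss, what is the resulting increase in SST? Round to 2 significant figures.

Areal heat capacity C = ρc_p × D = 4.11×10^6 × 177 = 7.27×10^8 J/(m^2 K).
Net heat input Q = F Δt = 201 × (368 days × 86400 s/day) = 6.39×10^9 J/m².
ΔT = Q / C = 6.39×10^9 / 7.27×10^8 = 8.79 K.

8.8 K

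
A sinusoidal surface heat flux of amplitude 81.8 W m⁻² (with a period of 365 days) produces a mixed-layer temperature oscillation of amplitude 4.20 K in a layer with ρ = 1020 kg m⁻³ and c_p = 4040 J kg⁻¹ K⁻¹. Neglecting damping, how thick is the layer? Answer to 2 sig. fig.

24 m

ω = 2π / 3.15×10^7 s = 1.99×10^-7 s⁻¹.
Required C = F₀ / (A ω) = 81.8 / (4.20 × 1.99×10^-7) = 9.78×10^7 J/(m²·K).
D = C / (ρ c_p) = 9.78×10^7 / (1020 × 4040) = 23.7 m.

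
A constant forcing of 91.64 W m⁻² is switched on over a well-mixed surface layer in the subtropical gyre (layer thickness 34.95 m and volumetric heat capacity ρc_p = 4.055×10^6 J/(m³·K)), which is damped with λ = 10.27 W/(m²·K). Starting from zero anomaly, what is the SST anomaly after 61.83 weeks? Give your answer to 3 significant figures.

Areal heat capacity C = ρc_p × D = 4.055×10^6 × 34.95 = 1.42×10^8 J/(m²·K).
τ = C / λ = 1.42×10^8 / 10.27 = 1.38×10^7 s.
Equilibrium anomaly ΔT_eq = F / λ = 91.64 / 10.27 = 8.92 K.
t = 61.83 weeks = 3.74×10^7 s, so t/τ = 2.71.
ΔT(t) = ΔT_eq (1 − e^(−t/τ)) = 8.92 × (1 − e^−2.71) = 8.33 K.

8.33 K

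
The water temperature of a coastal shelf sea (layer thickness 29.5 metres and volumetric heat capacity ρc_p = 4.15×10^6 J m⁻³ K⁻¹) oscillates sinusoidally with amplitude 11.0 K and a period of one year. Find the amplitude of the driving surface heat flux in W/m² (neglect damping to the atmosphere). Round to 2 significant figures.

270

Areal heat capacity C = ρc_p × D = 4.15×10^6 × 29.5 = 1.22×10^8 J m⁻² K⁻¹.
ω = 2π / 3.15×10^7 s = 1.99×10^-7 s⁻¹.
Cω = 1.22×10^8 × 1.99×10^-7 = 24.4 W/(m²·K).
F₀ = A × Cω = 11.0 × 24.4 = 268 W/m².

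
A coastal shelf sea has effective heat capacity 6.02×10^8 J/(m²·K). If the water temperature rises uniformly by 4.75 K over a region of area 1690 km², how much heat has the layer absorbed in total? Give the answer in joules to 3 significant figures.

4.83×10^18 J

Areal heat capacity C = 6.02×10^8 J/(m²·K) (given).
Heat per unit area: q = C ΔT = 6.02×10^8 × 4.75 = 2.86×10^9 J/m².
Total heat: Q = q × A = 2.86×10^9 × (1690 × 10⁶ m²) = 4.83×10^18 J.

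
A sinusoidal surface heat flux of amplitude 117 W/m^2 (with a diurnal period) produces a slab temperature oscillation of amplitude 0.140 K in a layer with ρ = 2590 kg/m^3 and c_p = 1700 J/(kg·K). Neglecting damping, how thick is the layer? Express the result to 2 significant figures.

ω = 2π / 86400 s = 7.27×10^-5 s⁻¹.
Required C = F₀ / (A ω) = 117 / (0.140 × 7.27×10^-5) = 1.15×10^7 J/(m²·K).
D = C / (ρ c_p) = 1.15×10^7 / (2590 × 1700) = 2.61 m.

2.6 m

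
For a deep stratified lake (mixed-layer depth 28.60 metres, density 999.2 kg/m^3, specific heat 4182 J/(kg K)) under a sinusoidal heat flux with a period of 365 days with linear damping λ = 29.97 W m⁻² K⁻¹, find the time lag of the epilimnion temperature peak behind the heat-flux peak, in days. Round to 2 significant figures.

39 days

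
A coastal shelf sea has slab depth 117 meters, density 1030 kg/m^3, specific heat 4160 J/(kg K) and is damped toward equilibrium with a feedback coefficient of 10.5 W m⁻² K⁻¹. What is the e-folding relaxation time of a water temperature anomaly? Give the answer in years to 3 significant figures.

1.51 years

Areal heat capacity C = ρ c_p D = 1030 × 4160 × 117 = 5.01×10^8 J/(m^2 K).
Relaxation time τ = C / λ = 5.01×10^8 / 10.5 = 4.77×10^7 s.
In years: 4.77×10^7 s / (3.156×10^7 s/year) = 1.51 years.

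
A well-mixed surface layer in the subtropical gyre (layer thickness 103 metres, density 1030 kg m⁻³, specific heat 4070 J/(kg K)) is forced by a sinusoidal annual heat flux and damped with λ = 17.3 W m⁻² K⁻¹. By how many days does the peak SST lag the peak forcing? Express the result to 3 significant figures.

Areal heat capacity C = ρ c_p D = 1030 × 4070 × 103 = 4.32×10^8 J m⁻² K⁻¹.
ω = 2π / 3.15×10^7 s = 1.99×10^-7 s⁻¹.
Phase lag φ = arctan(Cω/λ) = arctan(86.0/17.3) = 1.37 rad.
Time lag = φ / ω = 1.37 / 1.99×10^-7 = 6.89×10^6 s = 79.7 days.

79.7 days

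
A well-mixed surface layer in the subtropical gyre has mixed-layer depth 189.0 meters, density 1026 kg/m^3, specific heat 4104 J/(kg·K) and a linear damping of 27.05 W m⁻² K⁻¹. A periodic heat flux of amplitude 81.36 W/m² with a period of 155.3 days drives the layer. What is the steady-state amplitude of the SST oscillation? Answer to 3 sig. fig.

Areal heat capacity C = ρ c_p D = 1026 × 4104 × 189.0 = 7.96×10^8 J/(m^2 K).
Angular frequency ω = 2π / T = 2π / 1.34×10^7 s = 4.68×10^-7 s⁻¹.
√((Cω)² + λ²) = √((373)² + 27.05²) = 374 W/(m²·K).
Amplitude A = F₀ / √((Cω)²+λ²) = 81.36 / 374 = 0.218 K.

0.218 K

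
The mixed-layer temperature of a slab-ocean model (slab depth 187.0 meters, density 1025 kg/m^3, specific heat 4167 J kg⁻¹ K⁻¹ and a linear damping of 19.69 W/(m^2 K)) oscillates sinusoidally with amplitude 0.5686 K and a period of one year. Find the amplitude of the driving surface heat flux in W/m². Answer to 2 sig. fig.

Areal heat capacity C = ρ c_p D = 1025 × 4167 × 187.0 = 7.99×10^8 J m⁻² K⁻¹.
ω = 2π / 3.15×10^7 s = 1.99×10^-7 s⁻¹.
√((Cω)² + λ²) = √((159)² + 19.69²) = 160 W/(m²·K).
F₀ = A × √((Cω)²+λ²) = 0.5686 × 160 = 91.2 W/m².

91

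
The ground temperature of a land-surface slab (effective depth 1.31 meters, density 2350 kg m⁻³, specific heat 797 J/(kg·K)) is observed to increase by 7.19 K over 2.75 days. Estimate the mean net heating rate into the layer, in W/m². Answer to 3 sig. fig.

74.2

Areal heat capacity C = ρ c_p D = 2350 × 797 × 1.31 = 2.45×10^6 J/(m²·K).
Required heat per unit area: Q = C ΔT = 2.45×10^6 × 7.19 = 1.76×10^7 J/m².
Flux F = Q / Δt = 1.76×10^7 / 2.38×10^5 s = 74.2 W/m².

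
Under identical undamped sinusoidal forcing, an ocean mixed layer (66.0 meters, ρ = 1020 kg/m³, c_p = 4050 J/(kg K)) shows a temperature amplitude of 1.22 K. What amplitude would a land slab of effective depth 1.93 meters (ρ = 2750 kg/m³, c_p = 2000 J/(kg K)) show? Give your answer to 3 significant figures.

31.3 K

C_ocean = 2.73×10^8 J/(m²·K); C_land = 1.06×10^7 J/(m²·K).
A ∝ 1/C ⇒ A_land = A_ocean × C_ocean/C_land = 1.22 × 25.7 = 31.3 K.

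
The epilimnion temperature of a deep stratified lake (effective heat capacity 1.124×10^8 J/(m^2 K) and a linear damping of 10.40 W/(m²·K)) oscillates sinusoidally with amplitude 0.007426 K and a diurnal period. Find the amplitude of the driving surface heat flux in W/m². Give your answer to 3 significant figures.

60.7

Areal heat capacity C = 1.124×10^8 J/(m^2 K) (given).
ω = 2π / 86400 s = 7.27×10^-5 s⁻¹.
√((Cω)² + λ²) = √((8170)² + 10.40²) = 8170 W/(m²·K).
F₀ = A × √((Cω)²+λ²) = 0.007426 × 8170 = 60.7 W/m².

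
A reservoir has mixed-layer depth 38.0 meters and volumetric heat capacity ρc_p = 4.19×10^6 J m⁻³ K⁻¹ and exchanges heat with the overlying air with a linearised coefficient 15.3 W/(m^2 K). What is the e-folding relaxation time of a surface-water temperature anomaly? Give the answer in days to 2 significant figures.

120 days

Areal heat capacity C = ρc_p × D = 4.19×10^6 × 38.0 = 1.59×10^8 J/(m^2 K).
Relaxation time τ = C / λ = 1.59×10^8 / 15.3 = 1.04×10^7 s.
In days: 1.04×10^7 s / (86400 s/day) = 120 days.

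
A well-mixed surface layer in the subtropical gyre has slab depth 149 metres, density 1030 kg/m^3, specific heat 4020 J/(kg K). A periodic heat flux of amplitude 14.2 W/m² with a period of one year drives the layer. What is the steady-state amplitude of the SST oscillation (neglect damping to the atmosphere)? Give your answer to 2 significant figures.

Areal heat capacity C = ρ c_p D = 1030 × 4020 × 149 = 6.17×10^8 J/(m²·K).
Angular frequency ω = 2π / T = 2π / 3.15×10^7 s = 1.99×10^-7 s⁻¹.
Cω = 6.17×10^8 × 1.99×10^-7 = 123 W/(m²·K).
Amplitude A = F₀ / (Cω) = 14.2 / 123 = 0.116 K.

0.12 K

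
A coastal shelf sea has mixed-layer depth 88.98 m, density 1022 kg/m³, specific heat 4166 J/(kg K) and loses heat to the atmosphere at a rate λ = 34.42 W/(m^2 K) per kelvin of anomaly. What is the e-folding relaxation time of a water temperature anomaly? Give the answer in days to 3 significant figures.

127 days

Areal heat capacity C = ρ c_p D = 1022 × 4166 × 88.98 = 3.79×10^8 J/(m²·K).
Relaxation time τ = C / λ = 3.79×10^8 / 34.42 = 1.10×10^7 s.
In days: 1.10×10^7 s / (86400 s/day) = 127 days.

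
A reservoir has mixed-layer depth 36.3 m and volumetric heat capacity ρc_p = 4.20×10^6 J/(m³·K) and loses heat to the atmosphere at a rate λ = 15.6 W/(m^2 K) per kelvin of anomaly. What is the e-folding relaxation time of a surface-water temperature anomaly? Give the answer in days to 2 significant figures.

Areal heat capacity C = ρc_p × D = 4.20×10^6 × 36.3 = 1.52×10^8 J/(m^2 K).
Relaxation time τ = C / λ = 1.52×10^8 / 15.6 = 9.77×10^6 s.
In days: 9.77×10^6 s / (86400 s/day) = 113 days.

110 days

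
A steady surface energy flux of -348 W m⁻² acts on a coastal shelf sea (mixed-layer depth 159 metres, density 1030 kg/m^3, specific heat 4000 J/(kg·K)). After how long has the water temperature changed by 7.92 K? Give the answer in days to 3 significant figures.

Areal heat capacity C = ρ c_p D = 1030 × 4000 × 159 = 6.55×10^8 J m⁻² K⁻¹.
Time required: Δt = C ΔT / F = 6.55×10^8 × -7.92 / -348 = 1.49×10^7 s.
In days: 1.49×10^7 s / (86400 s/day) = 173 days.

173 days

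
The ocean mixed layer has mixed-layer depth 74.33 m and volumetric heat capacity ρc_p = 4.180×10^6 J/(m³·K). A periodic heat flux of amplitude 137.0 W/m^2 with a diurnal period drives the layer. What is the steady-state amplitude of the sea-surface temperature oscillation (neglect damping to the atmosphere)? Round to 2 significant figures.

Areal heat capacity C = ρc_p × D = 4.180×10^6 × 74.33 = 3.11×10^8 J/(m^2 K).
Angular frequency ω = 2π / T = 2π / 86400 s = 7.27×10^-5 s⁻¹.
Cω = 3.11×10^8 × 7.27×10^-5 = 22600 W/(m²·K).
Amplitude A = F₀ / (Cω) = 137.0 / 22600 = 0.00606 K.

0.0061 K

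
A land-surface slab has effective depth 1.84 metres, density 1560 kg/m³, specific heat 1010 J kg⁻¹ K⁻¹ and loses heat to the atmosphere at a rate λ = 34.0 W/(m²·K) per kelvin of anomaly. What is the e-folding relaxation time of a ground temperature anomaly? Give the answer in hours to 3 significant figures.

Areal heat capacity C = ρ c_p D = 1560 × 1010 × 1.84 = 2.90×10^6 J/(m²·K).
Relaxation time τ = C / λ = 2.90×10^6 / 34.0 = 85300 s.
In hours: 85300 s / (3600 s/hour) = 23.7 hours.

23.7 hours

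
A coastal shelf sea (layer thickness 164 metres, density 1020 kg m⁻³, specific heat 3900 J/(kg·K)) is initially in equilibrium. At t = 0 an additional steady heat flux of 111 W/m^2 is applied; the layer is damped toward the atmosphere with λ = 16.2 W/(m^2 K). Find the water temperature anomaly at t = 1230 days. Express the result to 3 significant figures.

6.36 K

Areal heat capacity C = ρ c_p D = 1020 × 3900 × 164 = 6.52×10^8 J m⁻² K⁻¹.
τ = C / λ = 6.52×10^8 / 16.2 = 4.03×10^7 s.
Equilibrium anomaly ΔT_eq = F / λ = 111 / 16.2 = 6.85 K.
t = 1230 days = 1.06×10^8 s, so t/τ = 2.64.
ΔT(t) = ΔT_eq (1 − e^(−t/τ)) = 6.85 × (1 − e^−2.64) = 6.36 K.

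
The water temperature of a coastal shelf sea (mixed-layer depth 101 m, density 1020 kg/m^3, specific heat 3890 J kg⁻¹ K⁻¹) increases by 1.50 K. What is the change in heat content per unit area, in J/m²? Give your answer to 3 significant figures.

Areal heat capacity C = ρ c_p D = 1020 × 3890 × 101 = 4.01×10^8 J/(m²·K).
ΔQ = C ΔT = 4.01×10^8 × 1.50 = 6.01×10^8 J/m².

6.01×10^8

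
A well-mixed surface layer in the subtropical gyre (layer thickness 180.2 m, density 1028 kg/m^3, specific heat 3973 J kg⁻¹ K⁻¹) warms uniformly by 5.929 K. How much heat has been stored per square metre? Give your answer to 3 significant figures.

4.36×10^9

Areal heat capacity C = ρ c_p D = 1028 × 3973 × 180.2 = 7.36×10^8 J m⁻² K⁻¹.
ΔQ = C ΔT = 7.36×10^8 × 5.929 = 4.36×10^9 J/m².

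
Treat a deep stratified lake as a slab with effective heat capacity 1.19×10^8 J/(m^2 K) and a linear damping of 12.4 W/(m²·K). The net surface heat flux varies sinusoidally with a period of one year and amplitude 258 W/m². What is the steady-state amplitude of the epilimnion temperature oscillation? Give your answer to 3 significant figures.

Areal heat capacity C = 1.19×10^8 J/(m^2 K) (given).
Angular frequency ω = 2π / T = 2π / 3.15×10^7 s = 1.99×10^-7 s⁻¹.
√((Cω)² + λ²) = √((23.7)² + 12.4²) = 26.8 W/(m²·K).
Amplitude A = F₀ / √((Cω)²+λ²) = 258 / 26.8 = 9.64 K.

9.64 K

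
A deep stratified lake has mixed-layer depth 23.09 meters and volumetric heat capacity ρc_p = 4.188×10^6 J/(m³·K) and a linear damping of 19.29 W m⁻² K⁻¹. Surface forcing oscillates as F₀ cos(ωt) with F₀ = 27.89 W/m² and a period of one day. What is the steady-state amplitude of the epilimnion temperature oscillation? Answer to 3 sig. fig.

0.00397 K

Areal heat capacity C = ρc_p × D = 4.188×10^6 × 23.09 = 9.67×10^7 J/(m²·K).
Angular frequency ω = 2π / T = 2π / 86400 s = 7.27×10^-5 s⁻¹.
√((Cω)² + λ²) = √((7030)² + 19.29²) = 7030 W/(m²·K).
Amplitude A = F₀ / √((Cω)²+λ²) = 27.89 / 7030 = 0.00397 K.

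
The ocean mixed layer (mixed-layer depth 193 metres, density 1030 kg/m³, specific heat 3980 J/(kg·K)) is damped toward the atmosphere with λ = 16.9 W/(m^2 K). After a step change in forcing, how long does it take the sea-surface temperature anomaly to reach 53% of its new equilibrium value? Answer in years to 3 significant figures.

1.12 years

Areal heat capacity C = ρ c_p D = 1030 × 3980 × 193 = 7.91×10^8 J/(m^2 K).
τ = C / λ = 7.91×10^8 / 16.9 = 4.68×10^7 s.
Fraction reached: 1 − e^(−t/τ) = 0.53 ⇒ t = −τ ln(1 − 0.53) = τ × 0.755.
t = 3.53×10^7 s = 1.12 years.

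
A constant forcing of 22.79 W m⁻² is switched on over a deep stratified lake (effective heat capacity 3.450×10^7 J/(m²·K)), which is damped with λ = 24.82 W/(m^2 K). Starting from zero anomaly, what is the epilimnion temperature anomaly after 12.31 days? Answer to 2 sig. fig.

0.49 K

Areal heat capacity C = 3.450×10^7 J/(m²·K) (given).
τ = C / λ = 3.45×10^7 / 24.82 = 1.39×10^6 s.
Equilibrium anomaly ΔT_eq = F / λ = 22.79 / 24.82 = 0.918 K.
t = 12.31 days = 1.06×10^6 s, so t/τ = 0.765.
ΔT(t) = ΔT_eq (1 − e^(−t/τ)) = 0.918 × (1 − e^−0.765) = 0.491 K.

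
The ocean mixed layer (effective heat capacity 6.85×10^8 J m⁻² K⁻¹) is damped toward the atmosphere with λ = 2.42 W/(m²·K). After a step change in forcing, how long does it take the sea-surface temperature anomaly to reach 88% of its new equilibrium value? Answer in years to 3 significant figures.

19.0 years

Areal heat capacity C = 6.85×10^8 J m⁻² K⁻¹ (given).
τ = C / λ = 6.85×10^8 / 2.42 = 2.83×10^8 s.
Fraction reached: 1 − e^(−t/τ) = 0.88 ⇒ t = −τ ln(1 − 0.88) = τ × 2.12.
t = 6.00×10^8 s = 19.0 years.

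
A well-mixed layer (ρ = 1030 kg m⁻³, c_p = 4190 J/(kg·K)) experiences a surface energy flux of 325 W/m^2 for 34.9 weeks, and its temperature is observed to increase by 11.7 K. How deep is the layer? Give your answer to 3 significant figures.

136 m

Heat input Q = F Δt = 325 × 2.11×10^7 s = 6.86×10^9 J/m².
Required areal heat capacity C = Q / ΔT = 5.86×10^8 J/(m²·K).
Depth D = C / (ρ c_p) = 5.86×10^8 / (1030 × 4190) = 136 m.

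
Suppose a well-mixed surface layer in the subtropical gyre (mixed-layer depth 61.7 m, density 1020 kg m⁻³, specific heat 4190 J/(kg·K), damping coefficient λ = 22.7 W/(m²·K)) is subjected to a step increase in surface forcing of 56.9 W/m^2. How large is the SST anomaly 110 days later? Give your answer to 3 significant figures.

Areal heat capacity C = ρ c_p D = 1020 × 4190 × 61.7 = 2.64×10^8 J/(m²·K).
τ = C / λ = 2.64×10^8 / 22.7 = 1.16×10^7 s.
Equilibrium anomaly ΔT_eq = F / λ = 56.9 / 22.7 = 2.51 K.
t = 110 days = 9.50×10^6 s, so t/τ = 0.818.
ΔT(t) = ΔT_eq (1 − e^(−t/τ)) = 2.51 × (1 − e^−0.818) = 1.40 K.

1.40 K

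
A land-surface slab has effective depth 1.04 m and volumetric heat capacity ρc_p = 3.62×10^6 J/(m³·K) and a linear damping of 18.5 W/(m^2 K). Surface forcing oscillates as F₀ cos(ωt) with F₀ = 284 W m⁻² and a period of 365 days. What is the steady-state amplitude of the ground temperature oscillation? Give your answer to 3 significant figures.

Areal heat capacity C = ρc_p × D = 3.62×10^6 × 1.04 = 3.76×10^6 J/(m^2 K).
Angular frequency ω = 2π / T = 2π / 3.15×10^7 s = 1.99×10^-7 s⁻¹.
√((Cω)² + λ²) = √((0.750)² + 18.5²) = 18.5 W/(m²·K).
Amplitude A = F₀ / √((Cω)²+λ²) = 284 / 18.5 = 15.3 K.

15.3 K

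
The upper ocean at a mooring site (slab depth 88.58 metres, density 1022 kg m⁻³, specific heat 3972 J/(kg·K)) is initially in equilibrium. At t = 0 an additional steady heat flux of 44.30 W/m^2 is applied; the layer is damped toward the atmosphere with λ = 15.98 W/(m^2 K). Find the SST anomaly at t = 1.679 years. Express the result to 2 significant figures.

2.5 K

Areal heat capacity C = ρ c_p D = 1022 × 3972 × 88.58 = 3.60×10^8 J/(m²·K).
τ = C / λ = 3.60×10^8 / 15.98 = 2.25×10^7 s.
Equilibrium anomaly ΔT_eq = F / λ = 44.30 / 15.98 = 2.77 K.
t = 1.679 years = 5.30×10^7 s, so t/τ = 2.35.
ΔT(t) = ΔT_eq (1 − e^(−t/τ)) = 2.77 × (1 − e^−2.35) = 2.51 K.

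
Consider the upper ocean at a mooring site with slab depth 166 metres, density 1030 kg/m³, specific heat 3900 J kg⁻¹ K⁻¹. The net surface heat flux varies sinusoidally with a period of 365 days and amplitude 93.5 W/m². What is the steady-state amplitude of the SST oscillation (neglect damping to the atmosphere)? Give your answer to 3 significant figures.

0.704 K

Areal heat capacity C = ρ c_p D = 1030 × 3900 × 166 = 6.67×10^8 J/(m^2 K).
Angular frequency ω = 2π / T = 2π / 3.15×10^7 s = 1.99×10^-7 s⁻¹.
Cω = 6.67×10^8 × 1.99×10^-7 = 133 W/(m²·K).
Amplitude A = F₀ / (Cω) = 93.5 / 133 = 0.704 K.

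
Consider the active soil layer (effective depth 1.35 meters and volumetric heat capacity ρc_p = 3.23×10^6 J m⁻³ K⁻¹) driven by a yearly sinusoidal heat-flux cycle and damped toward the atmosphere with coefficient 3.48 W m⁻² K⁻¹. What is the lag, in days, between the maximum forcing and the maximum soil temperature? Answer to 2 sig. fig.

Areal heat capacity C = ρc_p × D = 3.23×10^6 × 1.35 = 4.36×10^6 J/(m^2 K).
ω = 2π / 3.15×10^7 s = 1.99×10^-7 s⁻¹.
Phase lag φ = arctan(Cω/λ) = arctan(0.869/3.48) = 0.245 rad.
Time lag = φ / ω = 0.245 / 1.99×10^-7 = 1.23×10^6 s = 14.2 days.

14 days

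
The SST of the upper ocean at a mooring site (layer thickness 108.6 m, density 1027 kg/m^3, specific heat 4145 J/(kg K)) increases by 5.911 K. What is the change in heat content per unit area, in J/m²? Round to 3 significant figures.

2.73×10^9

Areal heat capacity C = ρ c_p D = 1027 × 4145 × 108.6 = 4.62×10^8 J m⁻² K⁻¹.
ΔQ = C ΔT = 4.62×10^8 × 5.911 = 2.73×10^9 J/m².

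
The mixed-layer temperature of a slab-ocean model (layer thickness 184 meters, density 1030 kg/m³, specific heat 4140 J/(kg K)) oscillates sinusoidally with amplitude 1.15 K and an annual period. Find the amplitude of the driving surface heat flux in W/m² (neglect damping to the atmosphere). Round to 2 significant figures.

180

Areal heat capacity C = ρ c_p D = 1030 × 4140 × 184 = 7.85×10^8 J/(m^2 K).
ω = 2π / 3.15×10^7 s = 1.99×10^-7 s⁻¹.
Cω = 7.85×10^8 × 1.99×10^-7 = 156 W/(m²·K).
F₀ = A × Cω = 1.15 × 156 = 180 W/m².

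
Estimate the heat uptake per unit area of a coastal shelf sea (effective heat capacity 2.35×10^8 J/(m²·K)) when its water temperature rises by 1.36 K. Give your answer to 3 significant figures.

Areal heat capacity C = 2.35×10^8 J/(m²·K) (given).
ΔQ = C ΔT = 2.35×10^8 × 1.36 = 3.20×10^8 J/m².

3.20×10^8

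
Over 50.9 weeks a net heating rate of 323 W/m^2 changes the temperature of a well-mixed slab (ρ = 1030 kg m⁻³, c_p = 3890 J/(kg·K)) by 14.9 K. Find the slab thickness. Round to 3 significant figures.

167 m

Heat input Q = F Δt = 323 × 3.08×10^7 s = 9.94×10^9 J/m².
Required areal heat capacity C = Q / ΔT = 6.67×10^8 J/(m²·K).
Depth D = C / (ρ c_p) = 6.67×10^8 / (1030 × 3890) = 167 m.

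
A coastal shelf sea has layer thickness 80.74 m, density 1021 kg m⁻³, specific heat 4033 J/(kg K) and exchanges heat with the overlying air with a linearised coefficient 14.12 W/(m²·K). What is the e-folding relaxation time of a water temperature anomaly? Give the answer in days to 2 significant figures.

270 days

Areal heat capacity C = ρ c_p D = 1021 × 4033 × 80.74 = 3.32×10^8 J/(m^2 K).
Relaxation time τ = C / λ = 3.32×10^8 / 14.12 = 2.35×10^7 s.
In days: 2.35×10^7 s / (86400 s/day) = 273 days.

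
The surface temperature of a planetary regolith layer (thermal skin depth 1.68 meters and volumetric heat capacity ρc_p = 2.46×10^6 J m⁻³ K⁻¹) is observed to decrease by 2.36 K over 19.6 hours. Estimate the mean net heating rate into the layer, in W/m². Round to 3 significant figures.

-138

Areal heat capacity C = ρc_p × D = 2.46×10^6 × 1.68 = 4.13×10^6 J m⁻² K⁻¹.
Required heat per unit area: Q = C ΔT = 4.13×10^6 × -2.36 = -9.75×10^6 J/m².
Flux F = Q / Δt = -9.75×10^6 / 70600 s = -138 W/m².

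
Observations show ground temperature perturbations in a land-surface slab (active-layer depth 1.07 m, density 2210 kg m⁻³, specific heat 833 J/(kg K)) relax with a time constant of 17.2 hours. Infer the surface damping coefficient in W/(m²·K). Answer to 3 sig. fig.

Areal heat capacity C = ρ c_p D = 2210 × 833 × 1.07 = 1.97×10^6 J/(m²·K).
τ = 17.2 hours = 61900 s.
λ = C / τ = 1.97×10^6 / 61900 = 31.8 W/(m²·K).

31.8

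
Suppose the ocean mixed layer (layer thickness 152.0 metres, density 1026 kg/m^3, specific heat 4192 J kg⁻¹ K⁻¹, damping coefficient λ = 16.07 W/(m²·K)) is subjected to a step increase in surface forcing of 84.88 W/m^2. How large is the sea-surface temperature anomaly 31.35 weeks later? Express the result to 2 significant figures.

2.0 K

Areal heat capacity C = ρ c_p D = 1026 × 4192 × 152.0 = 6.54×10^8 J/(m^2 K).
τ = C / λ = 6.54×10^8 / 16.07 = 4.07×10^7 s.
Equilibrium anomaly ΔT_eq = F / λ = 84.88 / 16.07 = 5.28 K.
t = 31.35 weeks = 1.90×10^7 s, so t/τ = 0.466.
ΔT(t) = ΔT_eq (1 − e^(−t/τ)) = 5.28 × (1 − e^−0.466) = 1.97 K.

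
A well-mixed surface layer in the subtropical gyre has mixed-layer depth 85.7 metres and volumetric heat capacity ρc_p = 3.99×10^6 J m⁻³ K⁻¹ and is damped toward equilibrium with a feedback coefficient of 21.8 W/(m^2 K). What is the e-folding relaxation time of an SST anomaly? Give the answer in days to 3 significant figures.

182 days

Areal heat capacity C = ρc_p × D = 3.99×10^6 × 85.7 = 3.42×10^8 J/(m²·K).
Relaxation time τ = C / λ = 3.42×10^8 / 21.8 = 1.57×10^7 s.
In days: 1.57×10^7 s / (86400 s/day) = 182 days.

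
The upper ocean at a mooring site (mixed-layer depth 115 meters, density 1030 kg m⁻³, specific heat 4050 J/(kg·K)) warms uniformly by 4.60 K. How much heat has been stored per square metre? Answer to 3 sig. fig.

Areal heat capacity C = ρ c_p D = 1030 × 4050 × 115 = 4.80×10^8 J/(m^2 K).
ΔQ = C ΔT = 4.80×10^8 × 4.60 = 2.21×10^9 J/m².

2.21×10^9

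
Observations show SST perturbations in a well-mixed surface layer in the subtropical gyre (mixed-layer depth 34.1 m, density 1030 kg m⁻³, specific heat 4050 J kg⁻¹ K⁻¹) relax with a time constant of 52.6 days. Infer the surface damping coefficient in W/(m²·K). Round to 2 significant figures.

31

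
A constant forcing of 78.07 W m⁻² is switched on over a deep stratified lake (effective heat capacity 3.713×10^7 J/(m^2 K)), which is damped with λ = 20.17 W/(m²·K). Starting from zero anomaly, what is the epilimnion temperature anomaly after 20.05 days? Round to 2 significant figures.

2.4 K

Areal heat capacity C = 3.713×10^7 J/(m^2 K) (given).
τ = C / λ = 3.71×10^7 / 20.17 = 1.84×10^6 s.
Equilibrium anomaly ΔT_eq = F / λ = 78.07 / 20.17 = 3.87 K.
t = 20.05 days = 1.73×10^6 s, so t/τ = 0.941.
ΔT(t) = ΔT_eq (1 − e^(−t/τ)) = 3.87 × (1 − e^−0.941) = 2.36 K.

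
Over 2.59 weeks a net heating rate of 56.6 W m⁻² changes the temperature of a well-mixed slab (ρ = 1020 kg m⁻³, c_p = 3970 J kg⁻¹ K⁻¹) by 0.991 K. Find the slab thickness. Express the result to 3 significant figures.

22.1 m

Heat input Q = F Δt = 56.6 × 1.57×10^6 s = 8.87×10^7 J/m².
Required areal heat capacity C = Q / ΔT = 8.95×10^7 J/(m²·K).
Depth D = C / (ρ c_p) = 8.95×10^7 / (1020 × 3970) = 22.1 m.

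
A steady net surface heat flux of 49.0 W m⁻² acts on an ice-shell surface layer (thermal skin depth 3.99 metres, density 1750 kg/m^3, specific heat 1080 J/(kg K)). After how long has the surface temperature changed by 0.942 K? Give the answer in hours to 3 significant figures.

Areal heat capacity C = ρ c_p D = 1750 × 1080 × 3.99 = 7.54×10^6 J/(m²·K).
Time required: Δt = C ΔT / F = 7.54×10^6 × 0.942 / 49.0 = 1.45×10^5 s.
In hours: 1.45×10^5 s / (3600 s/hour) = 40.3 hours.

40.3 hours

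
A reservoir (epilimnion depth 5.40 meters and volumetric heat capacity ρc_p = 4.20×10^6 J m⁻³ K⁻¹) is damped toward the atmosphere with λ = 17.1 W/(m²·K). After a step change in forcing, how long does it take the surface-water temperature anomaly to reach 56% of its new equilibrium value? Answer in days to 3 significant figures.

12.6 days

Areal heat capacity C = ρc_p × D = 4.20×10^6 × 5.40 = 2.27×10^7 J/(m^2 K).
τ = C / λ = 2.27×10^7 / 17.1 = 1.33×10^6 s.
Fraction reached: 1 − e^(−t/τ) = 0.56 ⇒ t = −τ ln(1 − 0.56) = τ × 0.821.
t = 1.09×10^6 s = 12.6 days.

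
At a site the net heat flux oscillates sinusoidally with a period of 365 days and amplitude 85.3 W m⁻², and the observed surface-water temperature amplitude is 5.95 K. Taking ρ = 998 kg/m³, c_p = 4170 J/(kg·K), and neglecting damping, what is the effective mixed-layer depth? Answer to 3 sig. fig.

ω = 2π / 3.15×10^7 s = 1.99×10^-7 s⁻¹.
Required C = F₀ / (A ω) = 85.3 / (5.95 × 1.99×10^-7) = 7.20×10^7 J/(m²·K).
D = C / (ρ c_p) = 7.20×10^7 / (998 × 4170) = 17.3 m.

17.3 m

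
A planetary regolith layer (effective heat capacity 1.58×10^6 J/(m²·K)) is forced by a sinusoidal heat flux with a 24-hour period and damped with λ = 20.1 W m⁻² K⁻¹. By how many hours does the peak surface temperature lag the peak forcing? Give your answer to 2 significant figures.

5.3 hours

Areal heat capacity C = 1.58×10^6 J/(m²·K) (given).
ω = 2π / 86400 s = 7.27×10^-5 s⁻¹.
Phase lag φ = arctan(Cω/λ) = arctan(115/20.1) = 1.40 rad.
Time lag = φ / ω = 1.40 / 7.27×10^-5 = 19200 s = 5.34 hours.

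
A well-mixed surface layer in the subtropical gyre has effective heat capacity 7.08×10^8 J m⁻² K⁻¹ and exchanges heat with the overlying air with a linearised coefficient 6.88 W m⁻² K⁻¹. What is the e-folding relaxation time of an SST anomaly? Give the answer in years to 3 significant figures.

3.26 years

Areal heat capacity C = 7.08×10^8 J m⁻² K⁻¹ (given).
Relaxation time τ = C / λ = 7.08×10^8 / 6.88 = 1.03×10^8 s.
In years: 1.03×10^8 s / (3.156×10^7 s/year) = 3.26 years.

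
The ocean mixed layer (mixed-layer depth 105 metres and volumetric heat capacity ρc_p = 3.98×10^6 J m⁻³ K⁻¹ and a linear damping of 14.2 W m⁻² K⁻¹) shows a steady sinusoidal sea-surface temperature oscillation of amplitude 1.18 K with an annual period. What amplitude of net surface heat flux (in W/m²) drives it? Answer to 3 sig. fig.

99.7

Areal heat capacity C = ρc_p × D = 3.98×10^6 × 105 = 4.18×10^8 J/(m^2 K).
ω = 2π / 3.15×10^7 s = 1.99×10^-7 s⁻¹.
√((Cω)² + λ²) = √((83.3)² + 14.2²) = 84.5 W/(m²·K).
F₀ = A × √((Cω)²+λ²) = 1.18 × 84.5 = 99.7 W/m².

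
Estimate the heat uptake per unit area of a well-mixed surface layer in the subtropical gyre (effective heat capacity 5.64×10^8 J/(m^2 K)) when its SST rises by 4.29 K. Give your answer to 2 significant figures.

Areal heat capacity C = 5.64×10^8 J/(m^2 K) (given).
ΔQ = C ΔT = 5.64×10^8 × 4.29 = 2.42×10^9 J/m².

2.4×10^9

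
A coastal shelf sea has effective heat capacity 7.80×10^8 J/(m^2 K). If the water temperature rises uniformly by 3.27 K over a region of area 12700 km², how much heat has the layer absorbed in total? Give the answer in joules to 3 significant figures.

3.24×10^19 J

Areal heat capacity C = 7.80×10^8 J/(m^2 K) (given).
Heat per unit area: q = C ΔT = 7.80×10^8 × 3.27 = 2.55×10^9 J/m².
Total heat: Q = q × A = 2.55×10^9 × (12700 × 10⁶ m²) = 3.24×10^19 J.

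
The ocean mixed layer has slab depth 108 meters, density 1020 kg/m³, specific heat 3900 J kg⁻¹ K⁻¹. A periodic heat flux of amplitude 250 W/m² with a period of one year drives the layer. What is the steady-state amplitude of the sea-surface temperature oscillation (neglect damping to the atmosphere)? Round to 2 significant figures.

2.9 K

Areal heat capacity C = ρ c_p D = 1020 × 3900 × 108 = 4.30×10^8 J/(m^2 K).
Angular frequency ω = 2π / T = 2π / 3.15×10^7 s = 1.99×10^-7 s⁻¹.
Cω = 4.30×10^8 × 1.99×10^-7 = 85.6 W/(m²·K).
Amplitude A = F₀ / (Cω) = 250 / 85.6 = 2.92 K.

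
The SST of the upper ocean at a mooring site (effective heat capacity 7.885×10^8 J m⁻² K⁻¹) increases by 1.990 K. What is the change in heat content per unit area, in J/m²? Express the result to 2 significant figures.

Areal heat capacity C = 7.885×10^8 J m⁻² K⁻¹ (given).
ΔQ = C ΔT = 7.88×10^8 × 1.990 = 1.57×10^9 J/m².

1.6×10^9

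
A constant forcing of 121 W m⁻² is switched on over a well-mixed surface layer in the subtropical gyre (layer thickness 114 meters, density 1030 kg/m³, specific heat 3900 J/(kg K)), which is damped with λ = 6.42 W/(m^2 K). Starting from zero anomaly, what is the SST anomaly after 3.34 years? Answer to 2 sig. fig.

Areal heat capacity C = ρ c_p D = 1030 × 3900 × 114 = 4.58×10^8 J/(m^2 K).
τ = C / λ = 4.58×10^8 / 6.42 = 7.13×10^7 s.
Equilibrium anomaly ΔT_eq = F / λ = 121 / 6.42 = 18.8 K.
t = 3.34 years = 1.05×10^8 s, so t/τ = 1.48.
ΔT(t) = ΔT_eq (1 − e^(−t/τ)) = 18.8 × (1 − e^−1.48) = 14.5 K.

15 K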